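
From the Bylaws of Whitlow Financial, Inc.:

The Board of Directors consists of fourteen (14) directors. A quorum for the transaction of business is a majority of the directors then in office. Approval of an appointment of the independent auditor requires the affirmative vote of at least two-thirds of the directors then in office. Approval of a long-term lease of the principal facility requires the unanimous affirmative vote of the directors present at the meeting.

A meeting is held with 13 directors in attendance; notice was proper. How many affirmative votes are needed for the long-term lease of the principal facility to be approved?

13

The long-term lease of the principal facility requires the unanimous vote of the directors present (13).
Unanimous means all 13.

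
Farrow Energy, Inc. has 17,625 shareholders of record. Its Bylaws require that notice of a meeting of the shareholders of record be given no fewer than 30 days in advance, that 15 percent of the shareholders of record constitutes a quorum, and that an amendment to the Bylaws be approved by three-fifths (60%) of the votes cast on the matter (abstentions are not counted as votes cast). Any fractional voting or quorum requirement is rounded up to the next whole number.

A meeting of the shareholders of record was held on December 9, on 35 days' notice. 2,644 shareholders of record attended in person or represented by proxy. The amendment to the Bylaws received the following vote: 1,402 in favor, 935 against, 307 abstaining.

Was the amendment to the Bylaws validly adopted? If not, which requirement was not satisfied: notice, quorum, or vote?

Invalid — vote requirement not satisfied.

Notice: 35 days given; 30 required. Satisfied.
Quorum: 15% of 17,625 = 2,643.75, rounded up to 2,644; 2,644 present. Satisfied.
Vote: requires three-fifths of the votes cast (2,644 − 307 abstaining = 2,337); 3/5 of 2337 = 1402.20, rounded up to 1403, so 1,403 needed; 1,402 in favor. Not satisfied.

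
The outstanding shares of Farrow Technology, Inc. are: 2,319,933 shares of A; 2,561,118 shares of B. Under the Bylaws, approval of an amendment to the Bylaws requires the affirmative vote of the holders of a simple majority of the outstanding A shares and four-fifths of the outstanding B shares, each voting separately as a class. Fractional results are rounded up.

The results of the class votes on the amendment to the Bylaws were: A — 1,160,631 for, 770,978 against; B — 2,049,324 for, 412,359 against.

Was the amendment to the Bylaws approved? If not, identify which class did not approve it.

Approved — every class gave the required vote.

A: a majority of 2319933 is 1159967; 1,159,967 required, 1,160,631 in favor — approved.
B: 4/5 of 2561118 = 2048894.40, rounded up to 2048895; 2,048,895 required, 2,049,324 in favor — approved.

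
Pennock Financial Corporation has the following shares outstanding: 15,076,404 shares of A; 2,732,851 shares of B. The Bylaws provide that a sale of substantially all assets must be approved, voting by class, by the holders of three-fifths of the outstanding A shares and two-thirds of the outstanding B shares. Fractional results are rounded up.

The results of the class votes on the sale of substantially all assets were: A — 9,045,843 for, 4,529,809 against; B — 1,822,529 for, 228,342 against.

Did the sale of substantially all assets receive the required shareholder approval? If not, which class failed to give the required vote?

A: 3/5 of 15076404 = 9045842.40, rounded up to 9045843; 9,045,843 required, 9,045,843 in favor — approved.
B: 2/3 of 2732851 = 1821900.67, rounded up to 1821901; 1,821,901 required, 1,822,529 in favor — approved.

Approved — every class gave the required vote.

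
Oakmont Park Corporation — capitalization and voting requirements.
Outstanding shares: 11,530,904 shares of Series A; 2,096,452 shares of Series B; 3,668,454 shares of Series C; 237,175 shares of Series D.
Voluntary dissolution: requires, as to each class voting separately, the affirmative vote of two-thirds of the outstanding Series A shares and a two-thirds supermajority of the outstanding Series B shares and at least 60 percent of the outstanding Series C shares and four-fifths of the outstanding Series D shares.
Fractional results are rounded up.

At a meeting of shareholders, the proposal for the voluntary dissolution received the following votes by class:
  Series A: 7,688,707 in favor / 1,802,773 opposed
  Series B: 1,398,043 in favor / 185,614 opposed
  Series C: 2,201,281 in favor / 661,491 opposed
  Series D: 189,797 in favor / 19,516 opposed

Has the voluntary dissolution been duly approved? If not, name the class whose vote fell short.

Approved — every class gave the required vote.

Series A: 2/3 of 11530904 = 7687269.33, rounded up to 7687270; 7,687,270 required, 7,688,707 in favor — approved.
Series B: 2/3 of 2096452 = 1397634.67, rounded up to 1397635; 1,397,635 required, 1,398,043 in favor — approved.
Series C: 3/5 of 3668454 = 2201072.40, rounded up to 2201073; 2,201,073 required, 2,201,281 in favor — approved.
Series D: 4/5 of 237175 = 189740; 189,740 required, 189,797 in favor — approved.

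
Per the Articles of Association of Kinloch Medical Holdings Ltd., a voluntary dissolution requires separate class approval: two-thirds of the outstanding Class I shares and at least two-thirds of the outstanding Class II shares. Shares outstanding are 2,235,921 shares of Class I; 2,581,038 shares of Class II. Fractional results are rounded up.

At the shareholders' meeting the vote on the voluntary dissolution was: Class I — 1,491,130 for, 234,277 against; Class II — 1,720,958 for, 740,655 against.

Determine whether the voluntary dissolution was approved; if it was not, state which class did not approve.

Approved — every class gave the required vote.

Class I: 2/3 of 2235921 = 1490614; 1,490,614 required, 1,491,130 in favor — approved.
Class II: 2/3 of 2581038 = 1720692; 1,720,692 required, 1,720,958 in favor — approved.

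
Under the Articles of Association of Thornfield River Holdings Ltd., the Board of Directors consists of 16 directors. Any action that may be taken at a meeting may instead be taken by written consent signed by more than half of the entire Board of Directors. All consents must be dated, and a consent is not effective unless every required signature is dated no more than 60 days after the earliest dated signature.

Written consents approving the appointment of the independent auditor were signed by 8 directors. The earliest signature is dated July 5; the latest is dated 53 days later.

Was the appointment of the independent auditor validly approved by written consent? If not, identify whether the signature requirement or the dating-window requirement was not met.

Signatures required: more than half of 16 — a majority of 16 is 9, so 9 needed; 8 signed. Insufficient.
Dating window: the latest signature is 53 days after the earliest; the limit is 60 days. Within the window.

Not effective — insufficient signatures.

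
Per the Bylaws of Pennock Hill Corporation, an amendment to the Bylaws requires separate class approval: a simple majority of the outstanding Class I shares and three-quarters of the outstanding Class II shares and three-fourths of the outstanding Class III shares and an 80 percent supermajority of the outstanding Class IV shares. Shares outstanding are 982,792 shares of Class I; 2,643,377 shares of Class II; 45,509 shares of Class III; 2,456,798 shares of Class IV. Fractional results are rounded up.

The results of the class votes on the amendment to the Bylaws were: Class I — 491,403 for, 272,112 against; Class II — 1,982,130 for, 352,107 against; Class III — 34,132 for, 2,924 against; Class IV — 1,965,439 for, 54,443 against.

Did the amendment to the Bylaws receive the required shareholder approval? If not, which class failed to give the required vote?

Not approved — the Class II shares did not give the required vote.

Class I: a majority of 982792 is 491397; 491,397 required, 491,403 in favor — approved.
Class II: 3/4 of 2643377 = 1982532.75, rounded up to 1982533; 1,982,533 required, 1,982,130 in favor — not approved.
Class III: 3/4 of 45509 = 34131.75, rounded up to 34132; 34,132 required, 34,132 in favor — approved.
Class IV: 4/5 of 2456798 = 1965438.40, rounded up to 1965439; 1,965,439 required, 1,965,439 in favor — approved.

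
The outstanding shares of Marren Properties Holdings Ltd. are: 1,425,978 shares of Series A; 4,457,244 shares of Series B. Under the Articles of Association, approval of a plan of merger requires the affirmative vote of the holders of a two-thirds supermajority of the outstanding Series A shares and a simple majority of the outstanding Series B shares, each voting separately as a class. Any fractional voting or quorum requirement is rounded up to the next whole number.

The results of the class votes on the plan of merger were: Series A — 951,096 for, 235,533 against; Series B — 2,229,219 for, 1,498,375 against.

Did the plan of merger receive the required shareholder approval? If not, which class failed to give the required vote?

Series A: 2/3 of 1425978 = 950652; 950,652 required, 951,096 in favor — approved.
Series B: a majority of 4457244 is 2228623; 2,228,623 required, 2,229,219 in favor — approved.

Approved — every class gave the required vote.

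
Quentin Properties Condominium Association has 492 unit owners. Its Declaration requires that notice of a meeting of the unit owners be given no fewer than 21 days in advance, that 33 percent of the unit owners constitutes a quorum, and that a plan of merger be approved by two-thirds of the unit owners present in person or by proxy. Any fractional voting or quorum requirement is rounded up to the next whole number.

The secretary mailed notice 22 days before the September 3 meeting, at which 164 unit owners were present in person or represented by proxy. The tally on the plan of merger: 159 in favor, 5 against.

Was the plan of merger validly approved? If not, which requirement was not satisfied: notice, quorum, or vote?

Valid — all requirements satisfied.

Notice: 22 days given; 21 required. Satisfied.
Quorum: 33% of 492 = 162.36, rounded up to 163; 164 present. Satisfied.
Vote: requires two-thirds of those present (164); 2/3 of 164 = 109.33, rounded up to 110, so 110 needed; 159 in favor. Satisfied.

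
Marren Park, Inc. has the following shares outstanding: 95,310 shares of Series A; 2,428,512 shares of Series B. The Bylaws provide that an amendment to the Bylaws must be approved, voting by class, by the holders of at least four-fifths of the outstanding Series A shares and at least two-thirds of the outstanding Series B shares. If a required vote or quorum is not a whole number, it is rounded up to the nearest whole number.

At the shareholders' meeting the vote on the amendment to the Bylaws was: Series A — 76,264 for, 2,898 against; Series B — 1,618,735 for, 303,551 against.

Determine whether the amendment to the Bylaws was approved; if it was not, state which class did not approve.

Not approved — the Series B shares did not give the required vote.

Series A: 4/5 of 95310 = 76248; 76,248 required, 76,264 in favor — approved.
Series B: 2/3 of 2428512 = 1619008; 1,619,008 required, 1,618,735 in favor — not approved.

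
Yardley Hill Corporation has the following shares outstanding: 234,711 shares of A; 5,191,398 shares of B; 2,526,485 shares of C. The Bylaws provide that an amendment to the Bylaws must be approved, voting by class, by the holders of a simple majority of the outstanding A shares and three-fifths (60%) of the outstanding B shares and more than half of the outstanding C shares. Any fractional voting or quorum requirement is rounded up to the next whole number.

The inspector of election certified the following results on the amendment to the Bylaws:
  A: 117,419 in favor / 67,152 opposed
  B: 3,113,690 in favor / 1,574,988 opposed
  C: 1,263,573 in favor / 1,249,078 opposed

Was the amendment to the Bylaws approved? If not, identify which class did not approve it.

Not approved — the B shares did not give the required vote.

A: a majority of 234711 is 117356; 117,356 required, 117,419 in favor — approved.
B: 3/5 of 5191398 = 3114838.80, rounded up to 3114839; 3,114,839 required, 3,113,690 in favor — not approved.
C: a majority of 2526485 is 1263243; 1,263,243 required, 1,263,573 in favor — approved.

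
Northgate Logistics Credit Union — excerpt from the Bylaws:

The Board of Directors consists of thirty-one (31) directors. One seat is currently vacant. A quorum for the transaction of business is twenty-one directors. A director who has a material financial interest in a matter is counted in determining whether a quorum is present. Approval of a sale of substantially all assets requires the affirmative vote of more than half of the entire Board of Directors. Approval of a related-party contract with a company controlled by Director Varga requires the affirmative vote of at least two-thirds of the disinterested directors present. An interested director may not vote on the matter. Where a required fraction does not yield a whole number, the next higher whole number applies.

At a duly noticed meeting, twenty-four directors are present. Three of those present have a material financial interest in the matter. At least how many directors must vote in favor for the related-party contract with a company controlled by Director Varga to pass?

The related-party contract with a company controlled by Director Varga requires two-thirds of the disinterested directors present (24 − 3 = 21).
2/3 of 21 = 14.

14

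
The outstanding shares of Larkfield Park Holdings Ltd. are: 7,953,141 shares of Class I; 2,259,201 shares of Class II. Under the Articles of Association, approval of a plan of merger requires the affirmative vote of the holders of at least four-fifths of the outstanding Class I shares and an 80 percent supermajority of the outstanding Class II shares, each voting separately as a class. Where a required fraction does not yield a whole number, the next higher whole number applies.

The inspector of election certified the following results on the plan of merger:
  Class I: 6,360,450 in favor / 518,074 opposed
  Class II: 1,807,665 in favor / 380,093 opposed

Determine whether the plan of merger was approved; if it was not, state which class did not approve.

Class I: 4/5 of 7953141 = 6362512.80, rounded up to 6362513; 6,362,513 required, 6,360,450 in favor — not approved.
Class II: 4/5 of 2259201 = 1807360.80, rounded up to 1807361; 1,807,361 required, 1,807,665 in favor — approved.

Not approved — the Class I shares did not give the required vote.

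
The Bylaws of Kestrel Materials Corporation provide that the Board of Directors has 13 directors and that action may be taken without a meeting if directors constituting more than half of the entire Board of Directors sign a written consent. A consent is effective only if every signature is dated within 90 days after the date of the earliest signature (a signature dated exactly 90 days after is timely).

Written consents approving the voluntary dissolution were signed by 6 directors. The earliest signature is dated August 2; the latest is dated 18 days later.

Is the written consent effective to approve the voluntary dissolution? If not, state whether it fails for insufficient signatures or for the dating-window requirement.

Signatures required: more than half of 13 — a majority of 13 is 7, so 7 needed; 6 signed. Insufficient.
Dating window: the latest signature is 18 days after the earliest; the limit is 90 days. Within the window.

Not effective — insufficient signatures.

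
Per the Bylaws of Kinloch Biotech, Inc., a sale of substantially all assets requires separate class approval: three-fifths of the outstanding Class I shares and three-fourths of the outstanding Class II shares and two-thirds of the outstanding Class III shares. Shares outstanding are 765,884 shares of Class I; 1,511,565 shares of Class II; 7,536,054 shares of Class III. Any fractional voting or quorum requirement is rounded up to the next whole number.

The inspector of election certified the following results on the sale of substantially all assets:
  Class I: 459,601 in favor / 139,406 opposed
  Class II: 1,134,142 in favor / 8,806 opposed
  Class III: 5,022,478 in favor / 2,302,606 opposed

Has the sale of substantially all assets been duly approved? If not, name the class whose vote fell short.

Not approved — the Class III shares did not give the required vote.

Class I: 3/5 of 765884 = 459530.40, rounded up to 459531; 459,531 required, 459,601 in favor — approved.
Class II: 3/4 of 1511565 = 1133673.75, rounded up to 1133674; 1,133,674 required, 1,134,142 in favor — approved.
Class III: 2/3 of 7536054 = 5024036; 5,024,036 required, 5,022,478 in favor — not approved.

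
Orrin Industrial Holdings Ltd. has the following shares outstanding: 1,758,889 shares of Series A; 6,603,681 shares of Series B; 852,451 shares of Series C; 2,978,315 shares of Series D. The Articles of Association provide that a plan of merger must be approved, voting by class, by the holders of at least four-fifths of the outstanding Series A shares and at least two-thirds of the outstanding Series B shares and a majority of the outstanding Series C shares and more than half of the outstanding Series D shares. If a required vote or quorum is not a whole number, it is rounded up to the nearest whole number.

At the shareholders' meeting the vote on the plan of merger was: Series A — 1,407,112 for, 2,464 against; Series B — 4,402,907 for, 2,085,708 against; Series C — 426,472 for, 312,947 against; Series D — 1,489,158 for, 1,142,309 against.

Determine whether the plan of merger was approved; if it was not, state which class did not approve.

Approved — every class gave the required vote.

Series A: 4/5 of 1758889 = 1407111.20, rounded up to 1407112; 1,407,112 required, 1,407,112 in favor — approved.
Series B: 2/3 of 6603681 = 4402454; 4,402,454 required, 4,402,907 in favor — approved.
Series C: a majority of 852451 is 426226; 426,226 required, 426,472 in favor — approved.
Series D: a majority of 2978315 is 1489158; 1,489,158 required, 1,489,158 in favor — approved.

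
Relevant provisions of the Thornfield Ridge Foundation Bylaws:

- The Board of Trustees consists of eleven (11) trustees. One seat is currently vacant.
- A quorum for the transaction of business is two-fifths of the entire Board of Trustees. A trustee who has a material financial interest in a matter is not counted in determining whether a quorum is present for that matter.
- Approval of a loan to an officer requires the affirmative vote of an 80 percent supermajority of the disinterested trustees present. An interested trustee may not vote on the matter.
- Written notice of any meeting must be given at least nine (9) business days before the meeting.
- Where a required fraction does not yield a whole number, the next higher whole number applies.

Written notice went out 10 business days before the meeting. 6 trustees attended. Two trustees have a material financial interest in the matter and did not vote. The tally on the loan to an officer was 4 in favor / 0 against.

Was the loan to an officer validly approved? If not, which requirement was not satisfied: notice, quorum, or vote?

Invalid — quorum requirement not satisfied.

Notice: 10 business days given; 9 required (10 ≥ 9). Satisfied.
Quorum: 6 present, but the 2 interested trustees do not count, leaving 4. Quorum is 5. Not satisfied.
Vote: the loan to an officer requires four-fifths of the disinterested trustees present (6 − 2 = 4). 4/5 of 4 = 3.20, rounded up to 4, so 4 affirmative votes are needed; 4 voted in favor. Satisfied. (Moot — without a quorum no business can be validly transacted.)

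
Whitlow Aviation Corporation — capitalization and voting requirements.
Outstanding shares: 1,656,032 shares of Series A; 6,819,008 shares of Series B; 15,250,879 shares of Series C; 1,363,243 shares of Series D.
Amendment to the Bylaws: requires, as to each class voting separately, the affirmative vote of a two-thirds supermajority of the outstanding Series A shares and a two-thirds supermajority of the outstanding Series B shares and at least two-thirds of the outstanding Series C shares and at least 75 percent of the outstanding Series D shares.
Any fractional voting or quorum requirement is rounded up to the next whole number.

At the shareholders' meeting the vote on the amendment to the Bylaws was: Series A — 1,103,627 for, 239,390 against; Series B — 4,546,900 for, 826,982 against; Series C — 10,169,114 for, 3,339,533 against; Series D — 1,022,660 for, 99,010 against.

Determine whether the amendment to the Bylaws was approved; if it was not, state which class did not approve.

Not approved — the Series A shares did not give the required vote.

Series A: 2/3 of 1656032 = 1104021.33, rounded up to 1104022; 1,104,022 required, 1,103,627 in favor — not approved.
Series B: 2/3 of 6819008 = 4546005.33, rounded up to 4546006; 4,546,006 required, 4,546,900 in favor — approved.
Series C: 2/3 of 15250879 = 10167252.67, rounded up to 10167253; 10,167,253 required, 10,169,114 in favor — approved.
Series D: 3/4 of 1363243 = 1022432.25, rounded up to 1022433; 1,022,433 required, 1,022,660 in favor — approved.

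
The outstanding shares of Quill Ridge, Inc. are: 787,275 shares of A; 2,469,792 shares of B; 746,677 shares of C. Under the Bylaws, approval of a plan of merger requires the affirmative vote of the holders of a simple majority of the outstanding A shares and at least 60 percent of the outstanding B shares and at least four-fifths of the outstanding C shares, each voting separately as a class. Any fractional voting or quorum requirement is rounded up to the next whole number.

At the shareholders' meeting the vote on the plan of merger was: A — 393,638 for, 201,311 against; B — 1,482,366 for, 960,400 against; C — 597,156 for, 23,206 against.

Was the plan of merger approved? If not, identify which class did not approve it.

Not approved — the C shares did not give the required vote.

A: a majority of 787275 is 393638; 393,638 required, 393,638 in favor — approved.
B: 3/5 of 2469792 = 1481875.20, rounded up to 1481876; 1,481,876 required, 1,482,366 in favor — approved.
C: 4/5 of 746677 = 597341.60, rounded up to 597342; 597,342 required, 597,156 in favor — not approved.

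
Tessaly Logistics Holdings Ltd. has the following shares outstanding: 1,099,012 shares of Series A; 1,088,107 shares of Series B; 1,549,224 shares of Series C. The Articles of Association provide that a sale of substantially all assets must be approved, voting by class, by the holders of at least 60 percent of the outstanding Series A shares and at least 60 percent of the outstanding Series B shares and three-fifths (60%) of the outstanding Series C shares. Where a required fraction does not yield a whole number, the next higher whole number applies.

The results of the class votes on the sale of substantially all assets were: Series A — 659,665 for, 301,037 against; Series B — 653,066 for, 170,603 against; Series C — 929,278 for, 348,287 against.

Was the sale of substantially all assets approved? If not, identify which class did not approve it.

Not approved — the Series C shares did not give the required vote.

Series A: 3/5 of 1099012 = 659407.20, rounded up to 659408; 659,408 required, 659,665 in favor — approved.
Series B: 3/5 of 1088107 = 652864.20, rounded up to 652865; 652,865 required, 653,066 in favor — approved.
Series C: 3/5 of 1549224 = 929534.40, rounded up to 929535; 929,535 required, 929,278 in favor — not approved.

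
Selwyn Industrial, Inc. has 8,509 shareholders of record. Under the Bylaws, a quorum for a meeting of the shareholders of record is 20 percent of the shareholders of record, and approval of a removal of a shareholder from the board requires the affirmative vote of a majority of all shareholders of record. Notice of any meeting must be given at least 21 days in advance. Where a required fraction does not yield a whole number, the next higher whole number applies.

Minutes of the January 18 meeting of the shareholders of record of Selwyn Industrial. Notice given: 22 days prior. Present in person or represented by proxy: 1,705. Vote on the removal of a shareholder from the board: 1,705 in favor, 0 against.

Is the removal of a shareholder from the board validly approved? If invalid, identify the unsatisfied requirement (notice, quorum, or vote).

Notice: 22 days given; 21 required. Satisfied.
Quorum: 20% of 8,509 = 1,701.80, rounded up to 1,702; 1,705 present. Satisfied.
Vote: requires a majority of all shareholders of record (8,509); a majority of 8509 is 4255, so 4,255 needed; 1,705 in favor. Not satisfied.

Invalid — vote requirement not satisfied.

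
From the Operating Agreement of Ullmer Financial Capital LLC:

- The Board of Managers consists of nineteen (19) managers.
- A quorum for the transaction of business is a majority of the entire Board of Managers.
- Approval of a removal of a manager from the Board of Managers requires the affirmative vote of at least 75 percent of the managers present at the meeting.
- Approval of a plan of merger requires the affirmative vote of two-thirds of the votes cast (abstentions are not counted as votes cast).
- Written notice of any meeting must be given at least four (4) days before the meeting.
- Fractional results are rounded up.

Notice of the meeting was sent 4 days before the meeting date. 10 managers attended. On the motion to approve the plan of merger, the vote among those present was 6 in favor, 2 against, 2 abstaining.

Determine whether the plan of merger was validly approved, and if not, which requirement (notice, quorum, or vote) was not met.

Notice: 4 days given; 4 required (4 ≥ 4). Satisfied.
Quorum: 10 present; quorum is 10. Satisfied.
Vote: the plan of merger requires two-thirds of the votes cast (10 present − 2 abstaining = 8). 2/3 of 8 = 5.33, rounded up to 6, so 6 affirmative votes are needed; 6 voted in favor. Satisfied.

Valid — all requirements satisfied.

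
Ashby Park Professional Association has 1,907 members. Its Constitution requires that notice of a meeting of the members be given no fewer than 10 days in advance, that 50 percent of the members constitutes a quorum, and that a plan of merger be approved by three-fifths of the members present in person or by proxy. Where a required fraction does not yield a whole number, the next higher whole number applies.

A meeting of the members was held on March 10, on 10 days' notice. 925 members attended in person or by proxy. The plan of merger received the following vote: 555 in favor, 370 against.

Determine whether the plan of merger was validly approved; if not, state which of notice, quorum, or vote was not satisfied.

Invalid — quorum requirement not satisfied.

Notice: 10 days given; 10 required. Satisfied.
Quorum: 50% of 1,907 = 953.50, rounded up to 954; 925 present. Not satisfied.
Vote: requires three-fifths of those present (925); 3/5 of 925 = 555, so 555 needed; 555 in favor. Satisfied.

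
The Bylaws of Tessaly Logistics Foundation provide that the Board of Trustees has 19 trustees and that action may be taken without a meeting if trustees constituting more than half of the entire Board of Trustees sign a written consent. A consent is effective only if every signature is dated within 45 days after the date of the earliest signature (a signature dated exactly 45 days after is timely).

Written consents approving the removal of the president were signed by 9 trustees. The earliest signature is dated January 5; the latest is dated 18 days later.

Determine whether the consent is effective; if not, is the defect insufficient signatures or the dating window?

Signatures required: more than half of 19 — a majority of 19 is 10, so 10 needed; 9 signed. Insufficient.
Dating window: the latest signature is 18 days after the earliest; the limit is 45 days. Within the window.

Not effective — insufficient signatures.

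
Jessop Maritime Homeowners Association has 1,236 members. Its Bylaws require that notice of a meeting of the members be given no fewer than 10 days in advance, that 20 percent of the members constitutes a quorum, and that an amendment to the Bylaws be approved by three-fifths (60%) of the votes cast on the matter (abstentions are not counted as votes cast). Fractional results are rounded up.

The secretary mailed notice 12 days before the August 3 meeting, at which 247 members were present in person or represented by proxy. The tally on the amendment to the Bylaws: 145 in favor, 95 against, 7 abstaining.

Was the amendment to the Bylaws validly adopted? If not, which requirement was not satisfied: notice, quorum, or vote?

Invalid — quorum requirement not satisfied.

Notice: 12 days given; 10 required. Satisfied.
Quorum: 20% of 1,236 = 247.20, rounded up to 248; 247 present. Not satisfied.
Vote: requires three-fifths of the votes cast (247 − 7 abstaining = 240); 3/5 of 240 = 144, so 144 needed; 145 in favor. Satisfied.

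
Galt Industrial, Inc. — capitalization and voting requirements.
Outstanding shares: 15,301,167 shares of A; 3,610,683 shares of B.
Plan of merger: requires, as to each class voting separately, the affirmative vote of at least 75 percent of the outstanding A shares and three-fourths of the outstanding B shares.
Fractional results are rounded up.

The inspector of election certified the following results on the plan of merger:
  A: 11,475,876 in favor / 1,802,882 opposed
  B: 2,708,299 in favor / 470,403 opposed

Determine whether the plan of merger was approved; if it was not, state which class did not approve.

Approved — every class gave the required vote.

A: 3/4 of 15301167 = 11475875.25, rounded up to 11475876; 11,475,876 required, 11,475,876 in favor — approved.
B: 3/4 of 3610683 = 2708012.25, rounded up to 2708013; 2,708,013 required, 2,708,299 in favor — approved.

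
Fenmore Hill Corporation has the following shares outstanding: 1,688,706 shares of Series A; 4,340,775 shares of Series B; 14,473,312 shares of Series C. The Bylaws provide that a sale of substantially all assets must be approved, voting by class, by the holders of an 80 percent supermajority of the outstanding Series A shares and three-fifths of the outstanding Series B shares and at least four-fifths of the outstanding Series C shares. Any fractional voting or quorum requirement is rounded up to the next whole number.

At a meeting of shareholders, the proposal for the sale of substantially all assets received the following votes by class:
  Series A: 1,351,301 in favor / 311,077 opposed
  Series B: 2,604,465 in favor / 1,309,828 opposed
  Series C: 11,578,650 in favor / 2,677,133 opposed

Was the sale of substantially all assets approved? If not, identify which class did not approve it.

Series A: 4/5 of 1688706 = 1350964.80, rounded up to 1350965; 1,350,965 required, 1,351,301 in favor — approved.
Series B: 3/5 of 4340775 = 2604465; 2,604,465 required, 2,604,465 in favor — approved.
Series C: 4/5 of 14473312 = 11578649.60, rounded up to 11578650; 11,578,650 required, 11,578,650 in favor — approved.

Approved — every class gave the required vote.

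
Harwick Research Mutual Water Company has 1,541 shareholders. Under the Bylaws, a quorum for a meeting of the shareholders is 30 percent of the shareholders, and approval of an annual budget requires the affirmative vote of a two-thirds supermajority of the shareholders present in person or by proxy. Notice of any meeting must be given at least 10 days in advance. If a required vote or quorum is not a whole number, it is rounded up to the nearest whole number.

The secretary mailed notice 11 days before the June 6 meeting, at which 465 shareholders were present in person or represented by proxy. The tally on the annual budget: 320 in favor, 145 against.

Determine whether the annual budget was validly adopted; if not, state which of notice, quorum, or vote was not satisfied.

Notice: 11 days given; 10 required. Satisfied.
Quorum: 30% of 1,541 = 462.30, rounded up to 463; 465 present. Satisfied.
Vote: requires two-thirds of those present (465); 2/3 of 465 = 310, so 310 needed; 320 in favor. Satisfied.

Valid — all requirements satisfied.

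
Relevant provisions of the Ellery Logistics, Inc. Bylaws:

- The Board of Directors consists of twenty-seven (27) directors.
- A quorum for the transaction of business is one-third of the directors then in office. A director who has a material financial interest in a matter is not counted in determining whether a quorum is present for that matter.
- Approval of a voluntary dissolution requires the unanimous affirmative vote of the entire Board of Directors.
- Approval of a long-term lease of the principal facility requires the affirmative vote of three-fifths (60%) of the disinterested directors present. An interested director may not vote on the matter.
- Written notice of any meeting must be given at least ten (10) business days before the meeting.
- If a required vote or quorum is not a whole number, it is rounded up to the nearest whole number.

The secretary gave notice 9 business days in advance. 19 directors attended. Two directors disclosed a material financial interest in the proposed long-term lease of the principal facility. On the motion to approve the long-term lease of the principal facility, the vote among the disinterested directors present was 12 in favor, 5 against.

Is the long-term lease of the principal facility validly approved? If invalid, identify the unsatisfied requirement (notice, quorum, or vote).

Notice: 9 business days given; 10 required (9 < 10). Not satisfied.
Quorum: 19 present, but the 2 interested directors do not count, leaving 17. Quorum is 9. Satisfied.
Vote: the long-term lease of the principal facility requires three-fifths of the disinterested directors present (19 − 2 = 17). 3/5 of 17 = 10.20, rounded up to 11, so 11 affirmative votes are needed; 12 voted in favor. Satisfied.

Invalid — notice requirement not satisfied.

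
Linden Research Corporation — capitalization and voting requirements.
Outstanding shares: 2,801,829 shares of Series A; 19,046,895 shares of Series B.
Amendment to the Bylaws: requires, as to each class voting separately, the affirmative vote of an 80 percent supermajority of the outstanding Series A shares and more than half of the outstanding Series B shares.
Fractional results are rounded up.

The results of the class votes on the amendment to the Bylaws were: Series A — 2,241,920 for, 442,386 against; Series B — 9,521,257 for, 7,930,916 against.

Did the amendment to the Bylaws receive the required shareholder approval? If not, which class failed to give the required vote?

Not approved — the Series B shares did not give the required vote.

Series A: 4/5 of 2801829 = 2241463.20, rounded up to 2241464; 2,241,464 required, 2,241,920 in favor — approved.
Series B: a majority of 19046895 is 9523448; 9,523,448 required, 9,521,257 in favor — not approved.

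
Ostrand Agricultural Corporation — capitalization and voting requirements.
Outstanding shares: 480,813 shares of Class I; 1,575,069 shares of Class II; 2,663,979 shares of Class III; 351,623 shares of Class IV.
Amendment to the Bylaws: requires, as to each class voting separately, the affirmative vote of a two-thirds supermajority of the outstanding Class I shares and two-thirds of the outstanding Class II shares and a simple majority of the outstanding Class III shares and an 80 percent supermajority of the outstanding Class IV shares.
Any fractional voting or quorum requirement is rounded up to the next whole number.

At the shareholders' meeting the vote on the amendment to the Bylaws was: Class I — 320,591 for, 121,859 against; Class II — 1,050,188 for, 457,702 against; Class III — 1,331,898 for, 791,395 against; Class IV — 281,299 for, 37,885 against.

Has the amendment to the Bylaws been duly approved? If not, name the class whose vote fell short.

Not approved — the Class III shares did not give the required vote.

Class I: 2/3 of 480813 = 320542; 320,542 required, 320,591 in favor — approved.
Class II: 2/3 of 1575069 = 1050046; 1,050,046 required, 1,050,188 in favor — approved.
Class III: a majority of 2663979 is 1331990; 1,331,990 required, 1,331,898 in favor — not approved.
Class IV: 4/5 of 351623 = 281298.40, rounded up to 281299; 281,299 required, 281,299 in favor — approved.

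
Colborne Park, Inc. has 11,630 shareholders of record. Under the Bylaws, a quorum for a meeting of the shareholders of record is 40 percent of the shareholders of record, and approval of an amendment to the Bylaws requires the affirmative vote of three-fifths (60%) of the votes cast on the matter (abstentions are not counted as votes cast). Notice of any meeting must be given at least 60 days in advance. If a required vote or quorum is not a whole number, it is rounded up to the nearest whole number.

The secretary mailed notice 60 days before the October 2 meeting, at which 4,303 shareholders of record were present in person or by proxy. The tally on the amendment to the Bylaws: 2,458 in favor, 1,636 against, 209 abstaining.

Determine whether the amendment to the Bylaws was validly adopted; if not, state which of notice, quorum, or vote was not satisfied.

Notice: 60 days given; 60 required. Satisfied.
Quorum: 40% of 11,630 = 4,652; 4,303 present. Not satisfied.
Vote: requires three-fifths of the votes cast (4,303 − 209 abstaining = 4,094); 3/5 of 4094 = 2456.40, rounded up to 2457, so 2,457 needed; 2,458 in favor. Satisfied.

Invalid — quorum requirement not satisfied.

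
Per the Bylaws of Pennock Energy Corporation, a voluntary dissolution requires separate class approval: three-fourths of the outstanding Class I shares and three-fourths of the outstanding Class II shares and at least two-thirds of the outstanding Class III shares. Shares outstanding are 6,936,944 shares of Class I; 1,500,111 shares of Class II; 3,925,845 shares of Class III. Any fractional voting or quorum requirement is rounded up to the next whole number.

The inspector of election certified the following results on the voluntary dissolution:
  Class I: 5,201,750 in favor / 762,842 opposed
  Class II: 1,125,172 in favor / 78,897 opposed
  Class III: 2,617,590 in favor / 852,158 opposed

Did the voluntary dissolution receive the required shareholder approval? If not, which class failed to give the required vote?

Class I: 3/4 of 6936944 = 5202708; 5,202,708 required, 5,201,750 in favor — not approved.
Class II: 3/4 of 1500111 = 1125083.25, rounded up to 1125084; 1,125,084 required, 1,125,172 in favor — approved.
Class III: 2/3 of 3925845 = 2617230; 2,617,230 required, 2,617,590 in favor — approved.

Not approved — the Class I shares did not give the required vote.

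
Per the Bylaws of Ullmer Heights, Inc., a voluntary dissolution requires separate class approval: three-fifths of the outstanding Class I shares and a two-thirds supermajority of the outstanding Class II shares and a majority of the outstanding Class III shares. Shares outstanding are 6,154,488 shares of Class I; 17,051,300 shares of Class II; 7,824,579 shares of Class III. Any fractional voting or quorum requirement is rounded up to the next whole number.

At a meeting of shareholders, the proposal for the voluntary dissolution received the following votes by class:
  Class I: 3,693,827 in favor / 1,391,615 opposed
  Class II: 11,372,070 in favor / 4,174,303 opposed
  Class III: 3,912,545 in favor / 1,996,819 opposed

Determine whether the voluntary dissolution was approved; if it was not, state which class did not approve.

Approved — every class gave the required vote.

Class I: 3/5 of 6154488 = 3692692.80, rounded up to 3692693; 3,692,693 required, 3,693,827 in favor — approved.
Class II: 2/3 of 17051300 = 11367533.33, rounded up to 11367534; 11,367,534 required, 11,372,070 in favor — approved.
Class III: a majority of 7824579 is 3912290; 3,912,290 required, 3,912,545 in favor — approved.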